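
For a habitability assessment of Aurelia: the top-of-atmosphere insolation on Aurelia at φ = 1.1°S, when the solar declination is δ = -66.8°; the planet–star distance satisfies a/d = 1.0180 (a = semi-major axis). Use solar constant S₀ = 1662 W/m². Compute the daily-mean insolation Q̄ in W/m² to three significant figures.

Q̄ ≈ 231 W/m²

cos H₀ = −tan(-1.1°) tan(-66.800°) = -0.0448, H₀ = 1.6156 rad.
Bracket: H₀ sin φ sin δ + cos φ cos δ sin H₀ = 1.6156×-0.01920×-0.91914 + 0.99982×0.39394×0.99900 = 0.028511 + 0.393475 = 0.421986.
Inverse-square distance factor (a/d)² = 1.0180² = 1.036324.
Q̄ = (S₀/π) × 1.036324 × [bracket] = (1662/π) × 1.036324 × 0.421986 = 231.4 W/m².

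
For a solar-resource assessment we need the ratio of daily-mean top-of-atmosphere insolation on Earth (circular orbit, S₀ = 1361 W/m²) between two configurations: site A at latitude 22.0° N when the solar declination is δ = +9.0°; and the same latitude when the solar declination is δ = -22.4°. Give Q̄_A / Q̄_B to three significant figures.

Q̄_A / Q̄_B ≈ 1.57

— Configuration A (φ=+22.0°):
cos H₀ = −tan(+22.0°) tan(+9.000°) = -0.0640, H₀ = 1.6348 rad.
Bracket: H₀ sin φ sin δ + cos φ cos δ sin H₀ = 1.6348×0.37461×0.15643 + 0.92718×0.98769×0.99795 = 0.095800 + 0.913889 = 1.009689.
Q̄ = (S₀/π) × [bracket] = (1361/π) × 1.009689 = 437.42 W/m².
— Configuration B (φ=+22.0°):
cos H₀ = −tan(+22.0°) tan(-22.400°) = 0.1665, H₀ = 1.4035 rad.
Bracket: H₀ sin φ sin δ + cos φ cos δ sin H₀ = 1.4035×0.37461×-0.38107 + 0.92718×0.92455×0.98604 = -0.200353 + 0.845257 = 0.644904.
Q̄ = (S₀/π) × [bracket] = (1361/π) × 0.644904 = 279.39 W/m².
Ratio Q̄_A / Q̄_B = 437.42 / 279.39 = 1.566.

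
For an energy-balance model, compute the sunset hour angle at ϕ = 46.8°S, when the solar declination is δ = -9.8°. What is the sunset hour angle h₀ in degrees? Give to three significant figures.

cos h₀ = −tan ϕ · tan δ = −tan(-46.8°) × tan(-9.800°) = -0.1839, so h₀ = 1.7558 rad = 100.60°.

h₀ = 101°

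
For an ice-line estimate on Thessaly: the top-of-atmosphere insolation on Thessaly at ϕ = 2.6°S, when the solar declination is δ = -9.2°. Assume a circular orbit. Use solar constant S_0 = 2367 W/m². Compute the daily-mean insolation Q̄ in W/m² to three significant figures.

Q̄ ≈ 752 W/m²

cos h₀ = −tan(-2.6°) tan(-9.200°) = -0.0074, h₀ = 1.5782 rad.
Bracket: h₀ sin ϕ sin δ + cos ϕ cos δ sin h₀ = 1.5782×-0.04536×-0.15988 + 0.99897×0.98714×0.99997 = 0.011445 + 0.986094 = 0.997539.
Q̄ = (S_0/π) × [bracket] = (2367/π) × 0.997539 = 751.6 W/m².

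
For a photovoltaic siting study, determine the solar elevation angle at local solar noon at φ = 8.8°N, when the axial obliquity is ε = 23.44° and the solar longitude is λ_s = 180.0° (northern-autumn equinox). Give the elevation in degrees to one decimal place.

Solar declination: sin δ = sin ε · sin λ_s = sin 23.44° × sin 180.0° = 0.00000, so δ = +0.000°.
At local noon the hour angle is zero, so the zenith angle equals |φ − δ| = |+8.8° − (+0.000°)| = 8.800°.
Elevation = 90° − 8.800° = 81.2°.

81.2°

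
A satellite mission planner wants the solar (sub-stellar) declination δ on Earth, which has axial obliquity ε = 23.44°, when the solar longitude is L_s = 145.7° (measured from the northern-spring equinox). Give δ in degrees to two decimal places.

δ = +12.95°

sin δ = sin ε · sin L_s = sin 23.44° × sin 145.7° = 0.224164.
δ = arcsin(0.224164) = +12.95°.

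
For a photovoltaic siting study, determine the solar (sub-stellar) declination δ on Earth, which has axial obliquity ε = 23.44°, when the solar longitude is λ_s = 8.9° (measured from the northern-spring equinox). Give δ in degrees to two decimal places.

sin δ = sin ε · sin λ_s = sin 23.44° × sin 8.9° = 0.061542.
δ = arcsin(0.061542) = +3.53°.

δ = +3.53°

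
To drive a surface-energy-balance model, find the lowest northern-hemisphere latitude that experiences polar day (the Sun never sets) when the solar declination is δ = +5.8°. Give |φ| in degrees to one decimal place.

|φ| = 84.2°

Polar day requires cos H₀ = −tan φ tan δ ≤ −1, i.e. tan φ tan δ ≥ 1.
The boundary is |tan φ| · |tan δ| = 1, so |φ| = 90° − |δ| = 90° − 5.8° = 84.2° in the northern hemisphere.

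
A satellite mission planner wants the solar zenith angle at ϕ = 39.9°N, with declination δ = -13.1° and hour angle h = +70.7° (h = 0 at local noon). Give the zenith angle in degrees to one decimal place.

θ_z = 84.2°

cos θ_z = sin ϕ sin δ + cos ϕ cos δ cos h = -0.145385 + 0.246960 = 0.101575.
θ_z = arccos(0.101575) = 84.2°.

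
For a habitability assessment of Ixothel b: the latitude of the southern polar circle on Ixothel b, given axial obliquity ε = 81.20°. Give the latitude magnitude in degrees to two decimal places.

The polar circle is the lowest latitude that experiences at least one full rotation of continuous darkness at the northern-summer solstice; it lies at |ϕ| = 90° − ε = 90° − 81.20° = 8.80°.

8.80°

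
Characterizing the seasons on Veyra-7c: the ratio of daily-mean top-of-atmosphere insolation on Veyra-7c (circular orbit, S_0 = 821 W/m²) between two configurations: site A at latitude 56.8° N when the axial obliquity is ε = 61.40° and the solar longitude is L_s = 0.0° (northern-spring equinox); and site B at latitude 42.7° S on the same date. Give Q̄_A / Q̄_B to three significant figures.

Q̄_A / Q̄_B ≈ 0.745

— Configuration A (ϕ=+56.8°):
Solar declination: sin δ = sin ε · sin L_s = sin 61.40° × sin 0.0° = 0.00000, so δ = +0.000°.
cos h₀ = −tan(+56.8°) tan(+0.000°) = -0.0000, h₀ = 1.5708 rad.
Bracket: h₀ sin ϕ sin δ + cos ϕ cos δ sin h₀ = 1.5708×0.83676×0.00000 + 0.54756×1.00000×1.00000 = 0.000000 + 0.547560 = 0.547560.
Q̄ = (S_0/π) × [bracket] = (821/π) × 0.547560 = 143.10 W/m².
— Configuration B (ϕ=-42.7°):
cos h₀ = −tan(-42.7°) tan(+0.000°) = 0.0000, h₀ = 1.5708 rad.
Bracket: h₀ sin ϕ sin δ + cos ϕ cos δ sin h₀ = 1.5708×-0.67816×0.00000 + 0.73491×1.00000×1.00000 = -0.000000 + 0.734910 = 0.734910.
Q̄ = (S_0/π) × [bracket] = (821/π) × 0.734910 = 192.06 W/m².
Ratio Q̄_A / Q̄_B = 143.10 / 192.06 = 0.7451.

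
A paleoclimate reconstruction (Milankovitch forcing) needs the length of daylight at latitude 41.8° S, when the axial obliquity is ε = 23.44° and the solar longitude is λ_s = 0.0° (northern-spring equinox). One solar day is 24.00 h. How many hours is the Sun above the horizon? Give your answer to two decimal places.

Solar declination: sin δ = sin ε · sin λ_s = sin 23.44° × sin 0.0° = 0.00000, so δ = +0.000°.
cos H₀ = −tan φ · tan δ = −tan(-41.8°) × tan(+0.000°) = 0.0000, so H₀ = 1.5708 rad = 90.00°.
Daylight = 2H₀/(2π) × 24.00 h = (1.5708/π) × 24.00 = 12.00 h.

12.00 h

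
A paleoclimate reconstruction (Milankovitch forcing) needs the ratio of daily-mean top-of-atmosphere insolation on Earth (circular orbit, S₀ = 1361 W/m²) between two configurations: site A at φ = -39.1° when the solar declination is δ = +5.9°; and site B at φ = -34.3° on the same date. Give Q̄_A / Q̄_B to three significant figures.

Q̄_A / Q̄_B ≈ 0.918

— Configuration A (φ=-39.1°):
cos H₀ = −tan(-39.1°) tan(+5.900°) = 0.0840, H₀ = 1.4867 rad.
Bracket: H₀ sin φ sin δ + cos φ cos δ sin H₀ = 1.4867×-0.63068×0.10279 + 0.77605×0.99470×0.99647 = -0.096379 + 0.769212 = 0.672833.
Q̄ = (S₀/π) × [bracket] = (1361/π) × 0.672833 = 291.48 W/m².
— Configuration B (φ=-34.3°):
cos H₀ = −tan(-34.3°) tan(+5.900°) = 0.0705, H₀ = 1.5002 rad.
Bracket: H₀ sin φ sin δ + cos φ cos δ sin H₀ = 1.5002×-0.56353×0.10279 + 0.82610×0.99470×0.99751 = -0.086899 + 0.819676 = 0.732777.
Q̄ = (S₀/π) × [bracket] = (1361/π) × 0.732777 = 317.45 W/m².
Ratio Q̄_A / Q̄_B = 291.48 / 317.45 = 0.9182.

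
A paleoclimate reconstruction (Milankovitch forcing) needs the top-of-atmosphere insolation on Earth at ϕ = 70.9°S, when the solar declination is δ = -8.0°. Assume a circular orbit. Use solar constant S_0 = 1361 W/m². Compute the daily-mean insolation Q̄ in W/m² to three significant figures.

cos h₀ = −tan(-70.9°) tan(-8.000°) = -0.4059, h₀ = 1.9887 rad.
Bracket: h₀ sin ϕ sin δ + cos ϕ cos δ sin h₀ = 1.9887×-0.94495×-0.13917 + 0.32722×0.99027×0.91394 = 0.261531 + 0.296150 = 0.557681.
Q̄ = (S_0/π) × [bracket] = (1361/π) × 0.557681 = 241.6 W/m².

Q̄ ≈ 242 W/m²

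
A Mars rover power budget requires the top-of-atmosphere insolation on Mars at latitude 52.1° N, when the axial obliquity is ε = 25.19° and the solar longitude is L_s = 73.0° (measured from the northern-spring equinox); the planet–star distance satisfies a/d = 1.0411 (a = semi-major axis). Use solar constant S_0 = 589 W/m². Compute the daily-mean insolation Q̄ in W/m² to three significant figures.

Solar declination: sin δ = sin ε · sin L_s = sin 25.19° × sin 73.0° = 0.40702, so δ = +24.018°.
cos h₀ = −tan(+52.1°) tan(+24.018°) = -0.5724, h₀ = 2.1802 rad.
Bracket: h₀ sin ϕ sin δ + cos ϕ cos δ sin h₀ = 2.1802×0.78908×0.40702 + 0.61429×0.91342×0.81997 = 0.700218 + 0.460089 = 1.160307.
Inverse-square distance factor (a/d)² = 1.0411² = 1.083889.
Q̄ = (S_0/π) × 1.083889 × [bracket] = (589/π) × 1.083889 × 1.160307 = 235.8 W/m².

Q̄ ≈ 236 W/m²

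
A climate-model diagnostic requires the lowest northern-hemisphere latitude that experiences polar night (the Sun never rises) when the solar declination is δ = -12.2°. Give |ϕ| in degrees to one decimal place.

|ϕ| = 77.8°

Polar night requires cos h₀ = −tan ϕ tan δ ≥ 1, i.e. tan ϕ tan δ ≤ −1.
The boundary is |tan ϕ| · |tan δ| = 1, so |ϕ| = 90° − |δ| = 90° − 12.2° = 77.8° in the northern hemisphere.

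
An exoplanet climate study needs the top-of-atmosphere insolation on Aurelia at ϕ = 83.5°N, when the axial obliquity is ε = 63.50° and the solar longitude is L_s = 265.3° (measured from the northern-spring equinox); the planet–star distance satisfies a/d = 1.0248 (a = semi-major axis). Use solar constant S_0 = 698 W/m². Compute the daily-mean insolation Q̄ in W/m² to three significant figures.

Solar declination: sin δ = sin ε · sin L_s = sin 63.50° × sin 265.3° = -0.89193, so δ = -63.116°.
cos h₀ = −tan(+83.5°) tan(-63.116°) = 17.3123 ≥ 1 ⇒ polar night, h₀ = 0 and Q̄ = 0.
Inverse-square distance factor (a/d)² = 1.0248² = 1.050215.

Q̄ ≈ 0.00 W/m²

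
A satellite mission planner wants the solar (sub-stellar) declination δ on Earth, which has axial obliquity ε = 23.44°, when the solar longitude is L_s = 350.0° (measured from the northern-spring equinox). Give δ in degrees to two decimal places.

sin δ = sin ε · sin L_s = sin 23.44° × sin 350.0° = -0.069075.
δ = arcsin(-0.069075) = -3.96°.

δ = -3.96°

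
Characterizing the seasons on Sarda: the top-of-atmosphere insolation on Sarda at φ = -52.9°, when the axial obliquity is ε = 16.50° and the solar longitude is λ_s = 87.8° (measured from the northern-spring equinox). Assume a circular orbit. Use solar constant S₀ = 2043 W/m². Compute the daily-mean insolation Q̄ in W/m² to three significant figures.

Solar declination: sin δ = sin ε · sin λ_s = sin 16.50° × sin 87.8° = 0.28381, so δ = +16.487°.
cos H₀ = −tan(-52.9°) tan(+16.487°) = 0.3914, H₀ = 1.1687 rad.
Bracket: H₀ sin φ sin δ + cos φ cos δ sin H₀ = 1.1687×-0.79758×0.28381 + 0.60321×0.95888×0.92024 = -0.264548 + 0.532272 = 0.267724.
Q̄ = (S₀/π) × [bracket] = (2043/π) × 0.267724 = 174.1 W/m².

Q̄ ≈ 174 W/m²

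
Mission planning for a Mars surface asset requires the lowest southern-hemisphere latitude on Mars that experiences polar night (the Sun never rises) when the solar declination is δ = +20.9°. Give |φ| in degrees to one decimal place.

Polar night requires cos H₀ = −tan φ tan δ ≥ 1, i.e. tan φ tan δ ≤ −1.
The boundary is |tan φ| · |tan δ| = 1, so |φ| = 90° − |δ| = 90° − 20.9° = 69.1° in the southern hemisphere.

|φ| = 69.1°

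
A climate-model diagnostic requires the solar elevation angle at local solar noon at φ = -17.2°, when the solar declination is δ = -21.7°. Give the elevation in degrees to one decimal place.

At local noon the hour angle is zero, so the zenith angle equals |φ − δ| = |-17.2° − (-21.700°)| = 4.500°.
Elevation = 90° − 4.500° = 85.5°.

85.5°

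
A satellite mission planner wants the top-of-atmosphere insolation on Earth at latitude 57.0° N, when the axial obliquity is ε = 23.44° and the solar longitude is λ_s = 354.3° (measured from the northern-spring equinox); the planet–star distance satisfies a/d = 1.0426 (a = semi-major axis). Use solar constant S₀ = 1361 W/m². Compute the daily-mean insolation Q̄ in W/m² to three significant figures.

Solar declination: sin δ = sin ε · sin λ_s = sin 23.44° × sin 354.3° = -0.03951, so δ = -2.264°.
cos H₀ = −tan(+57.0°) tan(-2.264°) = 0.0609, H₀ = 1.5099 rad.
Bracket: H₀ sin φ sin δ + cos φ cos δ sin H₀ = 1.5099×0.83867×-0.03951 + 0.54464×0.99922×0.99814 = -0.050032 + 0.543203 = 0.493171.
Inverse-square distance factor (a/d)² = 1.0426² = 1.087015.
Q̄ = (S₀/π) × 1.087015 × [bracket] = (1361/π) × 1.087015 × 0.493171 = 232.2 W/m².

Q̄ ≈ 232 W/m²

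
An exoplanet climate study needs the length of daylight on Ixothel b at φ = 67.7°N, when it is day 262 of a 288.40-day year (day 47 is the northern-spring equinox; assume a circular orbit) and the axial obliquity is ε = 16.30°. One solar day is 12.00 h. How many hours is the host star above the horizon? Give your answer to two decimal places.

2.97 h

Solar longitude: λ_s = 360° × (262 − 47)/288.40 = 268.377°.
sin δ = sin 16.30° × sin 268.377° = -0.28055, so δ = -16.293°.
cos H₀ = −tan φ · tan δ = −tan(+67.7°) × tan(-16.293°) = 0.7127, so H₀ = 0.7775 rad = 44.55°.
Daylight = 2H₀/(2π) × 12.00 h = (0.7775/π) × 12.00 = 2.97 h.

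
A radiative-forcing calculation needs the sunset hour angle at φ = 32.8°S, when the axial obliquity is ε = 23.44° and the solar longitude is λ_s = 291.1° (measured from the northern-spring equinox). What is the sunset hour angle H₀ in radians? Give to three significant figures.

Solar declination: sin δ = sin ε · sin λ_s = sin 23.44° × sin 291.1° = -0.37112, so δ = -21.785°.
cos H₀ = −tan φ · tan δ = −tan(-32.8°) × tan(-21.785°) = -0.2576, so H₀ = 1.8313 rad = 104.93°.

H₀ = 1.83 rad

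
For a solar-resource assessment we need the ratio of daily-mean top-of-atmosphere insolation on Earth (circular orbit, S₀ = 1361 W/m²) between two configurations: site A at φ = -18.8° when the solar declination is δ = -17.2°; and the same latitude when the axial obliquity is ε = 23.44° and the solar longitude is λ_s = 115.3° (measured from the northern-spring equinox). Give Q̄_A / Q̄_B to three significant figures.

Q̄_A / Q̄_B ≈ 1.49

— Configuration A (φ=-18.8°):
cos H₀ = −tan(-18.8°) tan(-17.200°) = -0.1054, H₀ = 1.6764 rad.
Bracket: H₀ sin φ sin δ + cos φ cos δ sin H₀ = 1.6764×-0.32227×-0.29571 + 0.94665×0.95528×0.99443 = 0.159758 + 0.899279 = 1.059037.
Q̄ = (S₀/π) × [bracket] = (1361/π) × 1.059037 = 458.80 W/m².
— Configuration B (φ=-18.8°):
Solar declination: sin δ = sin ε · sin λ_s = sin 23.44° × sin 115.3° = 0.35963, so δ = +21.078°.
cos H₀ = −tan(-18.8°) tan(+21.078°) = 0.1312, H₀ = 1.4392 rad.
Bracket: H₀ sin φ sin δ + cos φ cos δ sin H₀ = 1.4392×-0.32227×0.35963 + 0.94665×0.93309×0.99135 = -0.166800 + 0.875669 = 0.708869.
Q̄ = (S₀/π) × [bracket] = (1361/π) × 0.708869 = 307.10 W/m².
Ratio Q̄_A / Q̄_B = 458.80 / 307.10 = 1.494.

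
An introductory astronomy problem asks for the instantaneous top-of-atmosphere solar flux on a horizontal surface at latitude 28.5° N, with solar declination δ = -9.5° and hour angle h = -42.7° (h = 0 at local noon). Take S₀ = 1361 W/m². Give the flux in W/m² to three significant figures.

cos θ_z = sin φ sin δ + cos φ cos δ cos h = -0.078754 + 0.636998 = 0.558244.
Flux = S₀ · cos θ_z = 1361 × 0.558244 = 759.8 W/m².

760 W/m²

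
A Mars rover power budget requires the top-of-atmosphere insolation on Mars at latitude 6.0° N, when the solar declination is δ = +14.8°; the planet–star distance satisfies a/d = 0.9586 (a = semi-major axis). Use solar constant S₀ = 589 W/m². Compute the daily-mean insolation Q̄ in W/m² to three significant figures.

Q̄ ≈ 173 W/m²

cos H₀ = −tan(+6.0°) tan(+14.800°) = -0.0278, H₀ = 1.5986 rad.
Bracket: H₀ sin φ sin δ + cos φ cos δ sin H₀ = 1.5986×0.10453×0.25545 + 0.99452×0.96682×0.99961 = 0.042686 + 0.961147 = 1.003833.
Inverse-square distance factor (a/d)² = 0.9586² = 0.918914.
Q̄ = (S₀/π) × 0.918914 × [bracket] = (589/π) × 0.918914 × 1.003833 = 172.9 W/m².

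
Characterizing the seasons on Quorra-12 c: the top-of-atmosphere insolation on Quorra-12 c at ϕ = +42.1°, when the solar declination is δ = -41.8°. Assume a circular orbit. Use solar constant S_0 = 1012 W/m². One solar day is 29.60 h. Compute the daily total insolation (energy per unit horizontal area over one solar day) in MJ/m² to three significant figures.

cos h₀ = −tan(+42.1°) tan(-41.800°) = 0.8079, h₀ = 0.6302 rad.
Bracket: h₀ sin ϕ sin δ + cos ϕ cos δ sin h₀ = 0.6302×0.67043×-0.66653 + 0.74198×0.74548×0.58934 = -0.281612 + 0.325982 = 0.044370.
Q̄ = (S_0/π) × [bracket] = (1012/π) × 0.044370 = 14.293 W/m².
Daily total = Q̄ × 29.60 h × 3600 s/h = 14.293 × 29.60 × 3600 / 10⁶ = 1.523 MJ/m².

1.52 MJ/m²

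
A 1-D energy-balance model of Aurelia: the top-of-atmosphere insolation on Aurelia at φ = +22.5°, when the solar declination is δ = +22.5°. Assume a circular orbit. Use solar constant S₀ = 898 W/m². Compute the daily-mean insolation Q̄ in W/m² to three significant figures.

Q̄ ≈ 313 W/m²

cos H₀ = −tan(+22.5°) tan(+22.500°) = -0.1716, H₀ = 1.7432 rad.
Bracket: H₀ sin φ sin δ + cos φ cos δ sin H₀ = 1.7432×0.38268×0.38268 + 0.92388×0.92388×0.98517 = 0.255281 + 0.840896 = 1.096177.
Q̄ = (S₀/π) × [bracket] = (898/π) × 1.096177 = 313.3 W/m².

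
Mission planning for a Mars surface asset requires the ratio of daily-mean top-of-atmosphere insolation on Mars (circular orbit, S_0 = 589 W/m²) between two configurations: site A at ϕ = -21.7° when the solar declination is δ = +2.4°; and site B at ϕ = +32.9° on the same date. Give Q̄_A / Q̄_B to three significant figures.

— Configuration A (ϕ=-21.7°):
cos h₀ = −tan(-21.7°) tan(+2.400°) = 0.0167, h₀ = 1.5541 rad.
Bracket: h₀ sin ϕ sin δ + cos ϕ cos δ sin h₀ = 1.5541×-0.36975×0.04188 + 0.92913×0.99912×0.99986 = -0.024065 + 0.928182 = 0.904117.
Q̄ = (S_0/π) × [bracket] = (589/π) × 0.904117 = 169.51 W/m².
— Configuration B (ϕ=+32.9°):
cos h₀ = −tan(+32.9°) tan(+2.400°) = -0.0271, h₀ = 1.5979 rad.
Bracket: h₀ sin ϕ sin δ + cos ϕ cos δ sin h₀ = 1.5979×0.54317×0.04188 + 0.83962×0.99912×0.99963 = 0.036349 + 0.838571 = 0.874920.
Q̄ = (S_0/π) × [bracket] = (589/π) × 0.874920 = 164.03 W/m².
Ratio Q̄_A / Q̄_B = 169.51 / 164.03 = 1.033.

Q̄_A / Q̄_B ≈ 1.03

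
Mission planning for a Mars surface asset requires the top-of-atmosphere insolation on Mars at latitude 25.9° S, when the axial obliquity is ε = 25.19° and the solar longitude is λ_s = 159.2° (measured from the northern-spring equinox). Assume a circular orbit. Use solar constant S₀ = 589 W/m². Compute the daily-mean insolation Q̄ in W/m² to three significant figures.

Q̄ ≈ 148 W/m²

Solar declination: sin δ = sin ε · sin λ_s = sin 25.19° × sin 159.2° = 0.15114, so δ = +8.693°.
cos H₀ = −tan(-25.9°) tan(+8.693°) = 0.0742, H₀ = 1.4965 rad.
Bracket: H₀ sin φ sin δ + cos φ cos δ sin H₀ = 1.4965×-0.43680×0.15114 + 0.89956×0.98851×0.99724 = -0.098796 + 0.886770 = 0.787974.
Q̄ = (S₀/π) × [bracket] = (589/π) × 0.787974 = 147.7 W/m².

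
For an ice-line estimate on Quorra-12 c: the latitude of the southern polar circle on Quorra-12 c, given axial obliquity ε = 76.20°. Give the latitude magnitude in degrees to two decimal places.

13.80°

The polar circle is the lowest latitude that experiences at least one full rotation of continuous darkness at the northern-summer solstice; it lies at |φ| = 90° − ε = 90° − 76.20° = 13.80°.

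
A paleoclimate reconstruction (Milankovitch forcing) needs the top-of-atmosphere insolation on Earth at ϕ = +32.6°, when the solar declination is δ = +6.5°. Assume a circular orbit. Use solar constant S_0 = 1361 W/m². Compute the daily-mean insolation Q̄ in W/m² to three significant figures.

Q̄ ≈ 405 W/m²

cos h₀ = −tan(+32.6°) tan(+6.500°) = -0.0729, h₀ = 1.6437 rad.
Bracket: h₀ sin ϕ sin δ + cos ϕ cos δ sin h₀ = 1.6437×0.53877×0.11320 + 0.84245×0.99357×0.99734 = 0.100247 + 0.834807 = 0.935054.
Q̄ = (S_0/π) × [bracket] = (1361/π) × 0.935054 = 405.1 W/m².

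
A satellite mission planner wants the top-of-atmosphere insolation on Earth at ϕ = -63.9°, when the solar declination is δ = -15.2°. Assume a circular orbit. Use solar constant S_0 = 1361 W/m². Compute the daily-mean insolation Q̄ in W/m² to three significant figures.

cos h₀ = −tan(-63.9°) tan(-15.200°) = -0.5546, h₀ = 2.1587 rad.
Bracket: h₀ sin ϕ sin δ + cos ϕ cos δ sin h₀ = 2.1587×-0.89803×-0.26219 + 0.43994×0.96502×0.83212 = 0.508276 + 0.353277 = 0.861553.
Q̄ = (S_0/π) × [bracket] = (1361/π) × 0.861553 = 373.2 W/m².

Q̄ ≈ 373 W/m²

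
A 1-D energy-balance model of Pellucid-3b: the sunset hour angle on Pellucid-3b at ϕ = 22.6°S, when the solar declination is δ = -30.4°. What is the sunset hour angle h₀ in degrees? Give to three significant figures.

cos h₀ = −tan ϕ · tan δ = −tan(-22.6°) × tan(-30.400°) = -0.2442, so h₀ = 1.8175 rad = 104.14°.

h₀ = 104°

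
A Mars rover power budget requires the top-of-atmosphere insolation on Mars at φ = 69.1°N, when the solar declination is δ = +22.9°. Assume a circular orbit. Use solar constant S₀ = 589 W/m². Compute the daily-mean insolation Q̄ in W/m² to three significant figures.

cos H₀ = −tan(+69.1°) tan(+22.900°) = -1.1062 ≤ −1 ⇒ polar day, H₀ = π.
Bracket: H₀ sin φ sin δ + cos φ cos δ sin H₀ = 3.1416×0.93420×0.38912 + 0.35674×0.92119×0.00000 = 1.142022 + 0.000000 = 1.142022.
Q̄ = (S₀/π) × [bracket] = (589/π) × 1.142022 = 214.1 W/m².

Q̄ ≈ 214 W/m²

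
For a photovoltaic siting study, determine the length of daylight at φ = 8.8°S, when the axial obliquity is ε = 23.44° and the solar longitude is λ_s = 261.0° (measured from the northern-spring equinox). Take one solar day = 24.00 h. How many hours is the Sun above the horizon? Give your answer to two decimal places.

12.51 h

Solar declination: sin δ = sin ε · sin λ_s = sin 23.44° × sin 261.0° = -0.39289, so δ = -23.135°.
cos H₀ = −tan φ · tan δ = −tan(-8.8°) × tan(-23.135°) = -0.0661, so H₀ = 1.6370 rad = 93.79°.
Daylight = 2H₀/(2π) × 24.00 h = (1.6370/π) × 24.00 = 12.51 h.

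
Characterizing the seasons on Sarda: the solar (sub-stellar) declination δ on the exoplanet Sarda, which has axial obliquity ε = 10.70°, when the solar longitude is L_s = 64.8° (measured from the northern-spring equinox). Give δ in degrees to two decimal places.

sin δ = sin ε · sin L_s = sin 10.70° × sin 64.8° = 0.167996.
δ = arcsin(0.167996) = +9.67°.

δ = +9.67°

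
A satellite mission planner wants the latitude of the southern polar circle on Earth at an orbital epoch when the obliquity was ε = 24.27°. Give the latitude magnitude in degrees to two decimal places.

The polar circle is the lowest latitude that experiences at least one full rotation of continuous darkness at the northern-summer solstice; it lies at |ϕ| = 90° − ε = 90° − 24.27° = 65.73°.

65.73°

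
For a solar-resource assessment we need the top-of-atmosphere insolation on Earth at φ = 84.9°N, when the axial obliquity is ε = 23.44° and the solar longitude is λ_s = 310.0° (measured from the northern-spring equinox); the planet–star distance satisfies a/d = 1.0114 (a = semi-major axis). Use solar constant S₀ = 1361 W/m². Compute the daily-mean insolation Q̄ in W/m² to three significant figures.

Solar declination: sin δ = sin ε · sin λ_s = sin 23.44° × sin 310.0° = -0.30472, so δ = -17.742°.
cos H₀ = −tan(+84.9°) tan(-17.742°) = 3.5849 ≥ 1 ⇒ polar night, H₀ = 0 and Q̄ = 0.
Inverse-square distance factor (a/d)² = 1.0114² = 1.022930.

Q̄ ≈ 0.00 W/m²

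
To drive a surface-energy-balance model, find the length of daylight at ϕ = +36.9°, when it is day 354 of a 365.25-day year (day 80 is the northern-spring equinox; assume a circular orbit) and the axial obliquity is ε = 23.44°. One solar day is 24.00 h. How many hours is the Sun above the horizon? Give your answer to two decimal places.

Solar longitude: L_s = 360° × (354 − 80)/365.25 = 270.062°.
sin δ = sin 23.44° × sin 270.062° = -0.39779, so δ = -23.440°.
cos h₀ = −tan ϕ · tan δ = −tan(+36.9°) × tan(-23.440°) = 0.3255, so h₀ = 1.2392 rad = 71.00°.
Daylight = 2h₀/(2π) × 24.00 h = (1.2392/π) × 24.00 = 9.47 h.

9.47 h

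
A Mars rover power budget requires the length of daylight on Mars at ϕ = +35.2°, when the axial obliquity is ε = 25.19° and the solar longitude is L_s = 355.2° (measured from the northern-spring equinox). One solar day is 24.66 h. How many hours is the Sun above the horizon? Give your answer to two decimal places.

Solar declination: sin δ = sin ε · sin L_s = sin 25.19° × sin 355.2° = -0.03562, so δ = -2.041°.
cos h₀ = −tan ϕ · tan δ = −tan(+35.2°) × tan(-2.041°) = 0.0251, so h₀ = 1.5457 rad = 88.56°.
Daylight = 2h₀/(2π) × 24.66 h = (1.5457/π) × 24.66 = 12.13 h.

12.13 h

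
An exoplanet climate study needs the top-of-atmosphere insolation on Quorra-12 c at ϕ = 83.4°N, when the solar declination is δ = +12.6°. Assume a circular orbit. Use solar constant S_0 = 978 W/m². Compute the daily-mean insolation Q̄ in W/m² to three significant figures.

cos h₀ = −tan(+83.4°) tan(+12.600°) = -1.9319 ≤ −1 ⇒ polar day, h₀ = π.
Bracket: h₀ sin ϕ sin δ + cos ϕ cos δ sin h₀ = 3.1416×0.99337×0.21814 + 0.11494×0.97592×0.00000 = 0.680765 + 0.000000 = 0.680765.
Q̄ = (S_0/π) × [bracket] = (978/π) × 0.680765 = 211.9 W/m².

Q̄ ≈ 212 W/m²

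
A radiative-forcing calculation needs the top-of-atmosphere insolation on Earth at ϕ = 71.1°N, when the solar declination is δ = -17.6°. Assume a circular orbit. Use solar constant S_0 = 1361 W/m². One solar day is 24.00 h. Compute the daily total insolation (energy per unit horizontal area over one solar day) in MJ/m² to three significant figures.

0.218 MJ/m²

cos h₀ = −tan(+71.1°) tan(-17.600°) = 0.9265, h₀ = 0.3857 rad.
Bracket: h₀ sin ϕ sin δ + cos ϕ cos δ sin h₀ = 0.3857×0.94609×-0.30237 + 0.32392×0.95319×0.37625 = -0.110337 + 0.116170 = 0.005833.
Q̄ = (S_0/π) × [bracket] = (1361/π) × 0.005833 = 2.5270 W/m².
Daily total = Q̄ × 24.00 h × 3600 s/h = 2.5270 × 24.00 × 3600 / 10⁶ = 0.2183 MJ/m².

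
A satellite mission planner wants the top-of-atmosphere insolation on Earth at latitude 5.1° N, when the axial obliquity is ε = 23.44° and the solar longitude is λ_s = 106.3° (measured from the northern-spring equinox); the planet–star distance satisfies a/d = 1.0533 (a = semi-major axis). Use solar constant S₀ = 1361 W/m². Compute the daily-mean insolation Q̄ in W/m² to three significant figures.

Solar declination: sin δ = sin ε · sin λ_s = sin 23.44° × sin 106.3° = 0.38180, so δ = +22.445°.
cos H₀ = −tan(+5.1°) tan(+22.445°) = -0.0369, H₀ = 1.6077 rad.
Bracket: H₀ sin φ sin δ + cos φ cos δ sin H₀ = 1.6077×0.08889×0.38180 + 0.99604×0.92425×0.99932 = 0.054562 + 0.919964 = 0.974526.
Inverse-square distance factor (a/d)² = 1.0533² = 1.109441.
Q̄ = (S₀/π) × 1.109441 × [bracket] = (1361/π) × 1.109441 × 0.974526 = 468.4 W/m².

Q̄ ≈ 468 W/m²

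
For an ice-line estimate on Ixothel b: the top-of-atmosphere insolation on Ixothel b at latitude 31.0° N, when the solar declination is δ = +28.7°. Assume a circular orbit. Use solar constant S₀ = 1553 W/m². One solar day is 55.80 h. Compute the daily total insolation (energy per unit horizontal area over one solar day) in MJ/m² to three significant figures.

117 MJ/m²

cos H₀ = −tan(+31.0°) tan(+28.700°) = -0.3290, H₀ = 1.9060 rad.
Bracket: H₀ sin φ sin δ + cos φ cos δ sin H₀ = 1.9060×0.51504×0.48022 + 0.85717×0.87715×0.94434 = 0.471416 + 0.710018 = 1.181434.
Q̄ = (S₀/π) × [bracket] = (1553/π) × 1.181434 = 584.02 W/m².
Daily total = Q̄ × 55.80 h × 3600 s/h = 584.02 × 55.80 × 3600 / 10⁶ = 117.3 MJ/m².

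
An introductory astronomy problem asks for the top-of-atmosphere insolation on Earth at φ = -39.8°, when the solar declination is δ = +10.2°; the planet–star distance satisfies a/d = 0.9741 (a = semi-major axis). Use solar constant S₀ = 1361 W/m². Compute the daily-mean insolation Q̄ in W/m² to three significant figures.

cos H₀ = −tan(-39.8°) tan(+10.200°) = 0.1499, H₀ = 1.4203 rad.
Bracket: H₀ sin φ sin δ + cos φ cos δ sin H₀ = 1.4203×-0.64011×0.17708 + 0.76828×0.98420×0.98870 = -0.160992 + 0.747597 = 0.586605.
Inverse-square distance factor (a/d)² = 0.9741² = 0.948871.
Q̄ = (S₀/π) × 0.948871 × [bracket] = (1361/π) × 0.948871 × 0.586605 = 241.1 W/m².

Q̄ ≈ 241 W/m²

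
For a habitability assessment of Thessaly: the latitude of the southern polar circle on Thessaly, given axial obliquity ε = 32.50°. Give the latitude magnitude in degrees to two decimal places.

57.50°

The polar circle is the lowest latitude that experiences at least one full rotation of continuous darkness at the northern-summer solstice; it lies at |φ| = 90° − ε = 90° − 32.50° = 57.50°.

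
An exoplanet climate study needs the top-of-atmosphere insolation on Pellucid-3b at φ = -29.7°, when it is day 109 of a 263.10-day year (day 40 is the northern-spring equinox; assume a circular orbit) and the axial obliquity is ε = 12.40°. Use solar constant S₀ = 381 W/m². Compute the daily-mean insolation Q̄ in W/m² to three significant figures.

Solar longitude: λ_s = 360° × (109 − 40)/263.10 = 94.413°.
sin δ = sin 12.40° × sin 94.413° = 0.21410, so δ = +12.363°.
cos H₀ = −tan(-29.7°) tan(+12.363°) = 0.1250, H₀ = 1.4454 rad.
Bracket: H₀ sin φ sin δ + cos φ cos δ sin H₀ = 1.4454×-0.49546×0.21410 + 0.86863×0.97681×0.99215 = -0.153325 + 0.841826 = 0.688501.
Q̄ = (S₀/π) × [bracket] = (381/π) × 0.688501 = 83.50 W/m².

Q̄ ≈ 83.5 W/m²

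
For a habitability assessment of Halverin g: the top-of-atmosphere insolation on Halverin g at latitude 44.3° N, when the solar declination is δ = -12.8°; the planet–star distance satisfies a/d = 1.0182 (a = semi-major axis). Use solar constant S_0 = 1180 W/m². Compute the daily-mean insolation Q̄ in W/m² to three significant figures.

Q̄ ≈ 184 W/m²

cos h₀ = −tan(+44.3°) tan(-12.800°) = 0.2217, h₀ = 1.3472 rad.
Bracket: h₀ sin ϕ sin δ + cos ϕ cos δ sin h₀ = 1.3472×0.69842×-0.22155 + 0.71569×0.97515×0.97511 = -0.208459 + 0.680534 = 0.472075.
Inverse-square distance factor (a/d)² = 1.0182² = 1.036731.
Q̄ = (S_0/π) × 1.036731 × [bracket] = (1180/π) × 1.036731 × 0.472075 = 183.8 W/m².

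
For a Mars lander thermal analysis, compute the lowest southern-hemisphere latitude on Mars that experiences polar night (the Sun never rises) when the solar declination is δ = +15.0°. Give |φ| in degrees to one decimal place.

|φ| = 75.0°

Polar night requires cos H₀ = −tan φ tan δ ≥ 1, i.e. tan φ tan δ ≤ −1.
The boundary is |tan φ| · |tan δ| = 1, so |φ| = 90° − |δ| = 90° − 15.0° = 75.0° in the southern hemisphere.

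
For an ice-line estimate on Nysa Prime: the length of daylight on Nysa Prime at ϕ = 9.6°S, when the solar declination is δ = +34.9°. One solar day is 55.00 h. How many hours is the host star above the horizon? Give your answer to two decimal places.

25.43 h

cos h₀ = −tan ϕ · tan δ = −tan(-9.6°) × tan(+34.900°) = 0.1180, so h₀ = 1.4525 rad = 83.22°.
Daylight = 2h₀/(2π) × 55.00 h = (1.4525/π) × 55.00 = 25.43 h.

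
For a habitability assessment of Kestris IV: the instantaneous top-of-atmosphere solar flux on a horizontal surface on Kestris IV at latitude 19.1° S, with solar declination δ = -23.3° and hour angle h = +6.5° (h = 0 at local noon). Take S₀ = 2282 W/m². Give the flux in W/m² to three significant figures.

cos θ_z = sin φ sin δ + cos φ cos δ cos h = 0.129430 + 0.862306 = 0.991736.
Flux = S₀ · cos θ_z = 2282 × 0.991736 = 2263 W/m².

2.26e+03 W/m²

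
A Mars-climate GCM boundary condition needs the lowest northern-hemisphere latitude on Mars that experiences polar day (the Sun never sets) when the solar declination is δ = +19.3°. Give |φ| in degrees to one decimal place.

Polar day requires cos H₀ = −tan φ tan δ ≤ −1, i.e. tan φ tan δ ≥ 1.
The boundary is |tan φ| · |tan δ| = 1, so |φ| = 90° − |δ| = 90° − 19.3° = 70.7° in the northern hemisphere.

|φ| = 70.7°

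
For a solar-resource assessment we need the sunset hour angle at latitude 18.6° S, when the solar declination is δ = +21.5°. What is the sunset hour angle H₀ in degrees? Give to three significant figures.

cos H₀ = −tan φ · tan δ = −tan(-18.6°) × tan(+21.500°) = 0.1326, so H₀ = 1.4378 rad = 82.38°.

H₀ = 82.4°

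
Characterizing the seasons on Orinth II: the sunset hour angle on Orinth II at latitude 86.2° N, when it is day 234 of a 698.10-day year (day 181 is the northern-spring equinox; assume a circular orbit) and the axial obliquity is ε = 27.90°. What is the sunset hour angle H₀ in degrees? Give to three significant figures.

H₀ = 180°

Solar longitude: λ_s = 360° × (234 − 181)/698.10 = 27.331°.
sin δ = sin 27.90° × sin 27.331° = 0.21484, so δ = +12.406°.
Sunrise equation: cos H₀ = −tan φ · tan δ = -3.3120 ≤ −1, so the host star never sets (polar day) and H₀ = π.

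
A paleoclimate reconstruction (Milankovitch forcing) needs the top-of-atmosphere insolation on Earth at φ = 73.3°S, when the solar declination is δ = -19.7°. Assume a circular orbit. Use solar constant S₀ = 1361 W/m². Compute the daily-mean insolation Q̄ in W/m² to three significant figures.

cos H₀ = −tan(-73.3°) tan(-19.700°) = -1.1934 ≤ −1 ⇒ polar day, H₀ = π.
Bracket: H₀ sin φ sin δ + cos φ cos δ sin H₀ = 3.1416×-0.95782×-0.33710 + 0.28736×0.94147×0.00000 = 1.014363 + 0.000000 = 1.014363.
Q̄ = (S₀/π) × [bracket] = (1361/π) × 1.014363 = 439.4 W/m².

Q̄ ≈ 439 W/m²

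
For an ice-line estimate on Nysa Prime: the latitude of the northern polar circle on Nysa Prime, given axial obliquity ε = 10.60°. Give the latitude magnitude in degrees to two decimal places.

79.40°

The polar circle is the lowest latitude that experiences at least one full rotation of continuous daylight at the northern-summer solstice; it lies at |φ| = 90° − ε = 90° − 10.60° = 79.40°.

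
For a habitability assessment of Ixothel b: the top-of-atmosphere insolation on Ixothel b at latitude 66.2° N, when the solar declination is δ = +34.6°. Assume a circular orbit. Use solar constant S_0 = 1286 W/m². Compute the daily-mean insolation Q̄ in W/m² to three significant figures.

cos h₀ = −tan(+66.2°) tan(+34.600°) = -1.5641 ≤ −1 ⇒ polar day, h₀ = π.
Bracket: h₀ sin ϕ sin δ + cos ϕ cos δ sin h₀ = 3.1416×0.91496×0.56784 + 0.40355×0.82314×0.00000 = 1.632221 + 0.000000 = 1.632221.
Q̄ = (S_0/π) × [bracket] = (1286/π) × 1.632221 = 668.1 W/m².

Q̄ ≈ 668 W/m²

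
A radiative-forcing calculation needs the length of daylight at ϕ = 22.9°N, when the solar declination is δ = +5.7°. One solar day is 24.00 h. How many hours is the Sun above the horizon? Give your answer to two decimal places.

12.32 h

cos h₀ = −tan ϕ · tan δ = −tan(+22.9°) × tan(+5.700°) = -0.0422, so h₀ = 1.6130 rad = 92.42°.
Daylight = 2h₀/(2π) × 24.00 h = (1.6130/π) × 24.00 = 12.32 h.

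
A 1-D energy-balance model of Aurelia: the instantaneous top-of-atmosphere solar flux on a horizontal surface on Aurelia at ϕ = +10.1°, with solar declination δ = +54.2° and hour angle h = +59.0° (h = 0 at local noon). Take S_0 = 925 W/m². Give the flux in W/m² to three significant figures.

cos θ_z = sin ϕ sin δ + cos ϕ cos δ cos h = 0.142234 + 0.296607 = 0.438841.
Flux = S_0 · cos θ_z = 925 × 0.438841 = 405.9 W/m².

406 W/m²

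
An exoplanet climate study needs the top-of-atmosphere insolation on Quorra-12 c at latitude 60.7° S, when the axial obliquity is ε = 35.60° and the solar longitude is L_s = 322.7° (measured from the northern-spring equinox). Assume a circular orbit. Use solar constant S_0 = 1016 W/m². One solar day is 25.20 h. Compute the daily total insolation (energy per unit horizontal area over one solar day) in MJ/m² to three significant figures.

Solar declination: sin δ = sin ε · sin L_s = sin 35.60° × sin 322.7° = -0.35276, so δ = -20.656°.
cos h₀ = −tan(-60.7°) tan(-20.656°) = -0.6718, h₀ = 2.3074 rad.
Bracket: h₀ sin ϕ sin δ + cos ϕ cos δ sin h₀ = 2.3074×-0.87207×-0.35276 + 0.48938×0.93571×0.74073 = 0.709829 + 0.339193 = 1.049022.
Q̄ = (S_0/π) × [bracket] = (1016/π) × 1.049022 = 339.26 W/m².
Daily total = Q̄ × 25.20 h × 3600 s/h = 339.26 × 25.20 × 3600 / 10⁶ = 30.78 MJ/m².

30.8 MJ/m²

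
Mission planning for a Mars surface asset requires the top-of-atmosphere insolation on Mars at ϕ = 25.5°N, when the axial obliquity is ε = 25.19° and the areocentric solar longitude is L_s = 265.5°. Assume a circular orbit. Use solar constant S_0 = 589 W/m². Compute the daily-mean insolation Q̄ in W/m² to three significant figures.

Q̄ ≈ 103 W/m²

sin δ = sin 25.19° × sin 265.5° = -0.42431, so δ = -25.107°.
cos h₀ = −tan(+25.5°) tan(-25.107°) = 0.2235, h₀ = 1.3454 rad.
Bracket: h₀ sin ϕ sin δ + cos ϕ cos δ sin h₀ = 1.3454×0.43051×-0.42431 + 0.90259×0.90552×0.97470 = -0.245764 + 0.796635 = 0.550871.
Q̄ = (S_0/π) × [bracket] = (589/π) × 0.550871 = 103.3 W/m².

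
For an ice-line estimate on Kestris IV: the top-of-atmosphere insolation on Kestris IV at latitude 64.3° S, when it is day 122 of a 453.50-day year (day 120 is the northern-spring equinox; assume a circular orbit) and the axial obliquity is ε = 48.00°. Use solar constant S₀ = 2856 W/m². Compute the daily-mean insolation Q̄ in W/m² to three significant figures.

Q̄ ≈ 368 W/m²

Solar longitude: λ_s = 360° × (122 − 120)/453.50 = 1.588°.
sin δ = sin 48.00° × sin 1.588° = 0.02059, so δ = +1.180°.
cos H₀ = −tan(-64.3°) tan(+1.180°) = 0.0428, H₀ = 1.5280 rad.
Bracket: H₀ sin φ sin δ + cos φ cos δ sin H₀ = 1.5280×-0.90108×0.02059 + 0.43366×0.99979×0.99908 = -0.028349 + 0.433170 = 0.404821.
Q̄ = (S₀/π) × [bracket] = (2856/π) × 0.404821 = 368.0 W/m².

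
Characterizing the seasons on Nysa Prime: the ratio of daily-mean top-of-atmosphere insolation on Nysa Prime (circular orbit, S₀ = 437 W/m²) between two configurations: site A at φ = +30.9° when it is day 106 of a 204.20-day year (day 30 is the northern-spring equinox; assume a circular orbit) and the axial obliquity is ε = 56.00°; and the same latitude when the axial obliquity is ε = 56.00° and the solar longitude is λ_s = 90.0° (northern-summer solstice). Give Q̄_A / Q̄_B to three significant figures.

— Configuration A (φ=+30.9°):
Solar longitude: λ_s = 360° × (106 − 30)/204.20 = 133.986°.
sin δ = sin 56.00° × sin 133.986° = 0.59650, so δ = +36.619°.
cos H₀ = −tan(+30.9°) tan(+36.619°) = -0.4448, H₀ = 2.0317 rad.
Bracket: H₀ sin φ sin δ + cos φ cos δ sin H₀ = 2.0317×0.51354×0.59650 + 0.85806×0.80261×0.89563 = 0.622364 + 0.616809 = 1.239173.
Q̄ = (S₀/π) × [bracket] = (437/π) × 1.239173 = 172.37 W/m².
— Configuration B (φ=+30.9°):
Solar declination: sin δ = sin ε · sin λ_s = sin 56.00° × sin 90.0° = 0.82904, so δ = +56.000°.
cos H₀ = −tan(+30.9°) tan(+56.000°) = -0.8873, H₀ = 2.6622 rad.
Bracket: H₀ sin φ sin δ + cos φ cos δ sin H₀ = 2.6622×0.51354×0.82904 + 0.85806×0.55919×0.46120 = 1.133419 + 0.221292 = 1.354711.
Q̄ = (S₀/π) × [bracket] = (437/π) × 1.354711 = 188.44 W/m².
Ratio Q̄_A / Q̄_B = 172.37 / 188.44 = 0.9147.

Q̄_A / Q̄_B ≈ 0.915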